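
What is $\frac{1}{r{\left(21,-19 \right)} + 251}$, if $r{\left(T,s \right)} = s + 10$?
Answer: $\frac{1}{242} \approx 0.0041322$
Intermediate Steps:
$r{\left(T,s \right)} = 10 + s$
$\frac{1}{r{\left(21,-19 \right)} + 251} = \frac{1}{\left(10 - 19\right) + 251} = \frac{1}{-9 + 251} = \frac{1}{242}$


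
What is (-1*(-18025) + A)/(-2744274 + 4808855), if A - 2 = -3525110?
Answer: -3507083/2064581 ≈ -1.6987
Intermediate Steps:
A = -3525108 (A = 2 - 3525110 = -3525108)
(-1*(-18025) + A)/(-2744274 + 4808855) = (-1*(-18025) - 3525108)/(-2744274 + 4808855) = (18025 - 3525108)/2064581 = -3507083*1/2064581 = -3507083/2064581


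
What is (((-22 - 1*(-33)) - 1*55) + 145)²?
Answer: 10201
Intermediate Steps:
(((-22 - 1*(-33)) - 1*55) + 145)² = (((-22 + 33) - 55) + 145)² = ((11 - 55) + 145)² = (-44 + 145)² = 101² = 10201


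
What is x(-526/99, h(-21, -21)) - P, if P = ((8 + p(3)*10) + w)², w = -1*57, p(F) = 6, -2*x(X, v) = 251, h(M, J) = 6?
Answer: -493/2 ≈ -246.50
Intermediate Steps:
x(X, v) = -251/2 (x(X, v) = -½*251 = -251/2)
w = -57
P = 121 (P = ((8 + 6*10) - 57)² = ((8 + 60) - 57)² = (68 - 57)² = 11² = 121)
x(-526/99, h(-21, -21)) - P = -251/2 - 1*121 = -251/2 - 121 = -493/2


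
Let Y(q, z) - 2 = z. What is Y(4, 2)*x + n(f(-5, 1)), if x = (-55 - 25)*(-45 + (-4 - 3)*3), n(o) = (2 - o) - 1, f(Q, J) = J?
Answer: 21120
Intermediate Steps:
Y(q, z) = 2 + z
n(o) = 1 - o
x = 5280 (x = -80*(-45 - 7*3) = -80*(-45 - 21) = -80*(-66) = 5280)
Y(4, 2)*x + n(f(-5, 1)) = (2 + 2)*5280 + (1 - 1*1) = 4*5280 + (1 - 1) = 21120 + 0 = 21120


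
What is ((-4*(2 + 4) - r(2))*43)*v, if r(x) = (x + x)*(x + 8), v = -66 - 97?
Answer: 448576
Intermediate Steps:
v = -163
r(x) = 2*x*(8 + x) (r(x) = (2*x)*(8 + x) = 2*x*(8 + x))
((-4*(2 + 4) - r(2))*43)*v = ((-4*(2 + 4) - 2*2*(8 + 2))*43)*(-163) = ((-4*6 - 2*2*10)*43)*(-163) = ((-24 - 1*40)*43)*(-163) = ((-24 - 40)*43)*(-163) = -64*43*(-163) = -2752*(-163) = 448576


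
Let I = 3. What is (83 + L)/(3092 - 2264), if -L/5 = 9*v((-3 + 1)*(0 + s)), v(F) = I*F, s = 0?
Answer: 83/828 ≈ 0.10024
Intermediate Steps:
v(F) = 3*F
L = 0 (L = -45*3*((-3 + 1)*(0 + 0)) = -45*3*(-2*0) = -45*3*0 = -45*0 = -5*0 = 0)
(83 + L)/(3092 - 2264) = (83 + 0)/(3092 - 2264) = 83/828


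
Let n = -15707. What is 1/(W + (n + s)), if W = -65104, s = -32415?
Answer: -1/113226 ≈ -8.8319e-6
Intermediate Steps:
1/(W + (n + s)) = 1/(-65104 + (-15707 - 32415)) = 1/(-65104 - 48122) = 1/(-113226) = -1/113226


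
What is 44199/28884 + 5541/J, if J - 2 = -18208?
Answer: 107440125/87643684 ≈ 1.2259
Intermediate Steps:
J = -18206 (J = 2 - 18208 = -18206)
44199/28884 + 5541/J = 44199/28884 + 5541/(-18206) = 44199*(1/28884) + 5541*(-1/18206) = 14733/9628 - 5541/18206 = 107440125/87643684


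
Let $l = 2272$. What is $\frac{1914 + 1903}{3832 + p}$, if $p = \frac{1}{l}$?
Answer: $\frac{8672224}{8706305} \approx 0.99609$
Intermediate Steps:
$p = \frac{1}{2272} \approx 0.00044014$
$\frac{1914 + 1903}{3832 + p} = \frac{1914 + 1903}{3832 + \frac{1}{2272}} = \frac{3817}{\frac{8706305}{2272}} = 3817 \cdot \frac{2272}{8706305} = \frac{8672224}{8706305}$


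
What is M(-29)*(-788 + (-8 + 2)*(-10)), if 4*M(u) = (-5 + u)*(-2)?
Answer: -12376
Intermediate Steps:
M(u) = 5/2 - u/2 (M(u) = ((-5 + u)*(-2))/4 = (10 - 2*u)/4 = 5/2 - u/2)
M(-29)*(-788 + (-8 + 2)*(-10)) = (5/2 - ½*(-29))*(-788 + (-8 + 2)*(-10)) = (5/2 + 29/2)*(-788 - 6*(-10)) = 17*(-788 + 60) = 17*(-728) = -12376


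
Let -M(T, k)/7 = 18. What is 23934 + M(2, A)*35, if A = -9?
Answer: 19524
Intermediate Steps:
M(T, k) = -126 (M(T, k) = -7*18 = -126)
23934 + M(2, A)*35 = 23934 - 126*35 = 23934 - 4410 = 19524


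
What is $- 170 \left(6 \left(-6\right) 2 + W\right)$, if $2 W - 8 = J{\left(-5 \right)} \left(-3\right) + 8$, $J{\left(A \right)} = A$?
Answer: $9605$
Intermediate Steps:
$W = \frac{31}{2}$ ($W = 4 + \frac{\left(-5\right) \left(-3\right) + 8}{2} = 4 + \frac{15 + 8}{2} = 4 + \frac{1}{2} \cdot 23 = 4 + \frac{23}{2} = \frac{31}{2} \approx 15.5$)
$- 170 \left(6 \left(-6\right) 2 + W\right) = - 170 \left(6 \left(-6\right) 2 + \frac{31}{2}\right) = - 170 \left(\left(-36\right) 2 + \frac{31}{2}\right) = - 170 \left(-72 + \frac{31}{2}\right) = \left(-170\right) \left(- \frac{113}{2}\right) = 9605$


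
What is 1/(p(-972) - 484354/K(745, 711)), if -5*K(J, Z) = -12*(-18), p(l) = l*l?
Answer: 108/103247557 ≈ 1.0460e-6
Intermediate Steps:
p(l) = l**2
K(J, Z) = -216/5 (K(J, Z) = -(-12)*(-18)/5 = -1/5*216 = -216/5)
1/(p(-972) - 484354/K(745, 711)) = 1/((-972)**2 - 484354/(-216/5)) = 1/(944784 - 484354*(-5/216)) = 1/(944784 + 1210885/108) = 1/(103247557/108) = 108/103247557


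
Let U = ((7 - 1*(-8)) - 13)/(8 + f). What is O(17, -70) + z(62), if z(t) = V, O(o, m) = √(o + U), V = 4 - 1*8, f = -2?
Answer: -4 + 2*√39/3 ≈ 0.16333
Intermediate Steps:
U = ⅓ (U = ((7 - 1*(-8)) - 13)/(8 - 2) = ((7 + 8) - 13)/6 = (15 - 13)*(⅙) = 2*(⅙) = ⅓ ≈ 0.33333)
V = -4 (V = 4 - 8 = -4)
O(o, m) = √(⅓ + o) (O(o, m) = √(o + ⅓) = √(⅓ + o))
z(t) = -4
O(17, -70) + z(62) = √(3 + 9*17)/3 - 4 = √(3 + 153)/3 - 4 = √156/3 - 4 = (2*√39)/3 - 4 = 2*√39/3 - 4 = -4 + 2*√39/3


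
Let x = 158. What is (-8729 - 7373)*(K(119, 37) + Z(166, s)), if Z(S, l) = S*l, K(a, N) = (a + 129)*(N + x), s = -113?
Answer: -476651404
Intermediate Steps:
K(a, N) = (129 + a)*(158 + N) (K(a, N) = (a + 129)*(N + 158) = (129 + a)*(158 + N))
(-8729 - 7373)*(K(119, 37) + Z(166, s)) = (-8729 - 7373)*((20382 + 129*37 + 158*119 + 37*119) + 166*(-113)) = -16102*((20382 + 4773 + 18802 + 4403) - 18758) = -16102*(48360 - 18758) = -16102*29602 = -476651404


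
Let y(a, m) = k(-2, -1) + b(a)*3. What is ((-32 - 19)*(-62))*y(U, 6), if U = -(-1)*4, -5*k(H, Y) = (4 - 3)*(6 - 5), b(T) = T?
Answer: 186558/5 ≈ 37312.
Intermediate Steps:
k(H, Y) = -⅕ (k(H, Y) = -(4 - 3)*(6 - 5)/5 = -1/5 = -⅕*1 = -⅕)
U = 4 (U = -1*(-4) = 4)
y(a, m) = -⅕ + 3*a (y(a, m) = -⅕ + a*3 = -⅕ + 3*a)
((-32 - 19)*(-62))*y(U, 6) = ((-32 - 19)*(-62))*(-⅕ + 3*4) = (-51*(-62))*(-⅕ + 12) = 3162*(59/5) = 186558/5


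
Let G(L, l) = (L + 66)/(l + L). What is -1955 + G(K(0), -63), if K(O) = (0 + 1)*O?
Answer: -41077/21 ≈ -1956.0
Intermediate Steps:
K(O) = O (K(O) = 1*O = O)
G(L, l) = (66 + L)/(L + l)
-1955 + G(K(0), -63) = -1955 + (66 + 0)/(0 - 63) = -1955 + 66/(-63) = -1955 - 1/63*66 = -1955 - 22/21 = -41077/21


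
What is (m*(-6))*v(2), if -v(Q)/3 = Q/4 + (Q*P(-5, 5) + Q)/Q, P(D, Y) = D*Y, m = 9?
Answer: -3807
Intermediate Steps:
v(Q) = 72 - 3*Q/4 (v(Q) = -3*(Q/4 + (Q*(-5*5) + Q)/Q) = -3*(Q*(¼) + (Q*(-25) + Q)/Q) = -3*(Q/4 + (-25*Q + Q)/Q) = -3*(Q/4 + (-24*Q)/Q) = -3*(Q/4 - 24) = -3*(-24 + Q/4) = 72 - 3*Q/4)
(m*(-6))*v(2) = (9*(-6))*(72 - ¾*2) = -54*(72 - 3/2) = -54*141/2 = -3807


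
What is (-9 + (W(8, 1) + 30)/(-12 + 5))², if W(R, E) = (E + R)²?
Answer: 30276/49 ≈ 617.88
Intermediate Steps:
(-9 + (W(8, 1) + 30)/(-12 + 5))² = (-9 + ((1 + 8)² + 30)/(-12 + 5))² = (-9 + (9² + 30)/(-7))² = (-9 + (81 + 30)*(-⅐))² = (-9 + 111*(-⅐))² = (-9 - 111/7)² = (-174/7)² = 30276/49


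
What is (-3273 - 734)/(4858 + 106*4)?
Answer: -4007/5282 ≈ -0.75861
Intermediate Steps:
(-3273 - 734)/(4858 + 106*4) = -4007/(4858 + 424) = -4007/5282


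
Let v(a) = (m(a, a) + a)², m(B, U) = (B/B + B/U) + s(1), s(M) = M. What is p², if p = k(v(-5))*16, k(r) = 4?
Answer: 4096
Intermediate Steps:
m(B, U) = 2 + B/U (m(B, U) = (B/B + B/U) + 1 = (1 + B/U) + 1 = 2 + B/U)
v(a) = (3 + a)² (v(a) = ((2 + a/a) + a)² = ((2 + 1) + a)² = (3 + a)²)
p = 64 (p = 4*16 = 64)
p² = 64² = 4096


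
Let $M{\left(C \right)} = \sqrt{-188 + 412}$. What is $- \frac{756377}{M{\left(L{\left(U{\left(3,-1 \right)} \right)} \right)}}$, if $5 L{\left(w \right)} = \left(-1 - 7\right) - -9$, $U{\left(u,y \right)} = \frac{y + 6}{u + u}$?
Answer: $- \frac{756377 \sqrt{14}}{56} \approx -50538.0$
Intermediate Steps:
$U{\left(u,y \right)} = \frac{6 + y}{2 u}$
$L{\left(w \right)} = \frac{1}{5}$ ($L{\left(w \right)} = \frac{\left(-1 - 7\right) - -9}{5} = \frac{-8 + 9}{5} = \frac{1}{5} \cdot 1 = \frac{1}{5}$)
$M{\left(C \right)} = 4 \sqrt{14}$ ($M{\left(C \right)} = \sqrt{224} = 4 \sqrt{14}$)
$- \frac{756377}{M{\left(L{\left(U{\left(3,-1 \right)} \right)} \right)}} = - \frac{756377}{4 \sqrt{14}} = - 756377 \frac{\sqrt{14}}{56} = - \frac{756377 \sqrt{14}}{56}$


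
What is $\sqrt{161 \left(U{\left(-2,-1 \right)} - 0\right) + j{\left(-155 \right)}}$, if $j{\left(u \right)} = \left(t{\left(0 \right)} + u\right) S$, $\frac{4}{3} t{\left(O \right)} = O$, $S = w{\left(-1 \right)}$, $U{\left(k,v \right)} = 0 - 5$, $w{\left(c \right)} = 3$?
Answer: $i \sqrt{1270} \approx 35.637 i$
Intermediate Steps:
$U{\left(k,v \right)} = -5$
$S = 3$
$t{\left(O \right)} = \frac{3 O}{4}$
$j{\left(u \right)} = 3 u$ ($j{\left(u \right)} = \left(\frac{3}{4} \cdot 0 + u\right) 3 = \left(0 + u\right) 3 = u 3 = 3 u$)
$\sqrt{161 \left(U{\left(-2,-1 \right)} - 0\right) + j{\left(-155 \right)}} = \sqrt{161 \left(-5 - 0\right) + 3 \left(-155\right)} = \sqrt{161 \left(-5 + 0\right) - 465} = \sqrt{161 \left(-5\right) - 465} = \sqrt{-805 - 465} = \sqrt{-1270} = i \sqrt{1270}$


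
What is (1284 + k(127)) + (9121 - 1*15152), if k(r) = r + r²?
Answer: 11509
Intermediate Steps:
(1284 + k(127)) + (9121 - 1*15152) = (1284 + 127*(1 + 127)) + (9121 - 1*15152) = (1284 + 127*128) + (9121 - 15152) = (1284 + 16256) - 6031 = 17540 - 6031 = 11509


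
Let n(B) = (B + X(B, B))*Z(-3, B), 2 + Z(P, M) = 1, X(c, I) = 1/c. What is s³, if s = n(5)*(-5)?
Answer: 17576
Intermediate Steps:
Z(P, M) = -1 (Z(P, M) = -2 + 1 = -1)
n(B) = -B - 1/B (n(B) = (B + 1/B)*(-1) = -B - 1/B)
s = 26 (s = (-1*5 - 1/5)*(-5) = (-5 - 1*⅕)*(-5) = (-5 - ⅕)*(-5) = -26/5*(-5) = 26)
s³ = 26³ = 17576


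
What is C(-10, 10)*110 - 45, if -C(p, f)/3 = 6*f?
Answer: -19845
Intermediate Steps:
C(p, f) = -18*f
C(-10, 10)*110 - 45 = -18*10*110 - 45 = -180*110 - 45 = -19800 - 45 = -19845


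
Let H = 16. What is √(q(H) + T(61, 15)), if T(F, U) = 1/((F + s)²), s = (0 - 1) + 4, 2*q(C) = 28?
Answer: √57345/64 ≈ 3.7417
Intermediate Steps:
q(C) = 14 (q(C) = (½)*28 = 14)
s = 3 (s = -1 + 4 = 3)
T(F, U) = (3 + F)⁻² (T(F, U) = 1/((F + 3)²) = 1/((3 + F)²) = (3 + F)⁻²)
√(q(H) + T(61, 15)) = √(14 + (3 + 61)⁻²) = √(14 + 64⁻²) = √(14 + 1/4096) = √(57345/4096) = √57345/64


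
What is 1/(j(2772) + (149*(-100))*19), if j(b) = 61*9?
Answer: -1/282551 ≈ -3.5392e-6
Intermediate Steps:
j(b) = 549
1/(j(2772) + (149*(-100))*19) = 1/(549 + (149*(-100))*19) = 1/(549 - 14900*19) = 1/(549 - 283100) = 1/(-282551) = -1/282551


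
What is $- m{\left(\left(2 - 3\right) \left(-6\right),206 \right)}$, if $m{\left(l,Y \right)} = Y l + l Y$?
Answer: $-2472$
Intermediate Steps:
$m{\left(l,Y \right)} = 2 Y l$ ($m{\left(l,Y \right)} = Y l + Y l = 2 Y l$)
$- m{\left(\left(2 - 3\right) \left(-6\right),206 \right)} = - 2 \cdot 206 \left(2 - 3\right) \left(-6\right) = - 2 \cdot 206 \left(\left(-1\right) \left(-6\right)\right) = - 2 \cdot 206 \cdot 6 = \left(-1\right) 2472 = -2472$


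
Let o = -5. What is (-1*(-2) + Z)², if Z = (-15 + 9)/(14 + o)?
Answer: 16/9 ≈ 1.7778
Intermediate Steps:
Z = -⅔ (Z = (-15 + 9)/(14 - 5) = -6/9 = -6*⅑ = -⅔ ≈ -0.66667)
(-1*(-2) + Z)² = (-1*(-2) - ⅔)² = (2 - ⅔)² = (4/3)² = 16/9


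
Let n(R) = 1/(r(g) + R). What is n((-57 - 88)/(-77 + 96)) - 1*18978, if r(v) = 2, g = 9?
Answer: -2030665/107 ≈ -18978.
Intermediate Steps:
n(R) = 1/(2 + R)
n((-57 - 88)/(-77 + 96)) - 1*18978 = 1/(2 + (-57 - 88)/(-77 + 96)) - 1*18978 = 1/(2 - 145/19) - 18978 = 1/(-107/19) - 18978 = -19/107 - 18978 = -2030665/107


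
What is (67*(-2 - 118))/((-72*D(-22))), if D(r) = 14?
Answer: 335/42 ≈ 7.9762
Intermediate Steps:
(67*(-2 - 118))/((-72*D(-22))) = (67*(-2 - 118))/((-72*14)) = (67*(-120))/(-1008) = -8040*(-1/1008) = 335/42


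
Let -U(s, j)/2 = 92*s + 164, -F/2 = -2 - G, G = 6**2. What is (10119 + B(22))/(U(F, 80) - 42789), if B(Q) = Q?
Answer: -10141/57101 ≈ -0.17760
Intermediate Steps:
G = 36
F = 76 (F = -2*(-2 - 1*36) = -2*(-2 - 36) = -2*(-38) = 76)
U(s, j) = -328 - 184*s (U(s, j) = -2*(92*s + 164) = -2*(164 + 92*s) = -328 - 184*s)
(10119 + B(22))/(U(F, 80) - 42789) = (10119 + 22)/((-328 - 184*76) - 42789) = 10141/((-328 - 13984) - 42789) = 10141/(-14312 - 42789) = 10141/(-57101) = 10141*(-1/57101) = -10141/57101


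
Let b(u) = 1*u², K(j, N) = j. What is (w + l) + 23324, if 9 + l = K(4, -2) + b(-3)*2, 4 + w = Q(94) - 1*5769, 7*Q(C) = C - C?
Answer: 17564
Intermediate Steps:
Q(C) = 0 (Q(C) = (C - C)/7 = (⅐)*0 = 0)
b(u) = u²
w = -5773 (w = -4 + (0 - 1*5769) = -4 + (0 - 5769) = -4 - 5769 = -5773)
l = 13 (l = -9 + (4 + (-3)²*2) = -9 + (4 + 9*2) = -9 + (4 + 18) = -9 + 22 = 13)
(w + l) + 23324 = (-5773 + 13) + 23324 = -5760 + 23324 = 17564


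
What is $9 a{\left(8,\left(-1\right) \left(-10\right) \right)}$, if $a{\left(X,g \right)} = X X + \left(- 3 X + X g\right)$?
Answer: $1080$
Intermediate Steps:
$a{\left(X,g \right)} = X^{2} - 3 X + X g$ ($a{\left(X,g \right)} = X^{2} + \left(- 3 X + X g\right) = X^{2} - 3 X + X g$)
$9 a{\left(8,\left(-1\right) \left(-10\right) \right)} = 9 \cdot 8 \left(-3 + 8 - -10\right) = 9 \cdot 8 \left(-3 + 8 + 10\right) = 9 \cdot 8 \cdot 15 = 9 \cdot 120 = 1080$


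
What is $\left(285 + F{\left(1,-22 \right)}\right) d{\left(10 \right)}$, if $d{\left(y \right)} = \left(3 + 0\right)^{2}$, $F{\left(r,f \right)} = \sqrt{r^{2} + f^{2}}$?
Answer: $2565 + 9 \sqrt{485} \approx 2763.2$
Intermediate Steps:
$F{\left(r,f \right)} = \sqrt{f^{2} + r^{2}}$
$d{\left(y \right)} = 9$ ($d{\left(y \right)} = 3^{2} = 9$)
$\left(285 + F{\left(1,-22 \right)}\right) d{\left(10 \right)} = \left(285 + \sqrt{\left(-22\right)^{2} + 1^{2}}\right) 9 = \left(285 + \sqrt{484 + 1}\right) 9 = \left(285 + \sqrt{485}\right) 9 = 2565 + 9 \sqrt{485}$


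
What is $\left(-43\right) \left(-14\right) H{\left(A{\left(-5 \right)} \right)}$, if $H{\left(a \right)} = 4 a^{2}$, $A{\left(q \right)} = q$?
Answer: $60200$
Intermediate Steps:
$\left(-43\right) \left(-14\right) H{\left(A{\left(-5 \right)} \right)} = \left(-43\right) \left(-14\right) 4 \left(-5\right)^{2} = 602 \cdot 4 \cdot 25 = 602 \cdot 100 = 60200$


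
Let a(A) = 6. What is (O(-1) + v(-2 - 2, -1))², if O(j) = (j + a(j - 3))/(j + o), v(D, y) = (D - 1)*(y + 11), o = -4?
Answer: 2601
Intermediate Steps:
v(D, y) = (-1 + D)*(11 + y)
O(j) = (6 + j)/(-4 + j) (O(j) = (j + 6)/(j - 4) = (6 + j)/(-4 + j))
(O(-1) + v(-2 - 2, -1))² = ((6 - 1)/(-4 - 1) + (-11 - 1*(-1) + 11*(-2 - 2) + (-2 - 2)*(-1)))² = (5/(-5) + (-11 + 1 + 11*(-4) - 4*(-1)))² = (-⅕*5 + (-11 + 1 - 44 + 4))² = (-1 - 50)² = (-51)² = 2601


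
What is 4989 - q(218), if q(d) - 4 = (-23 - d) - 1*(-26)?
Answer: 5200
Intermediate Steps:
q(d) = 7 - d (q(d) = 4 + ((-23 - d) - 1*(-26)) = 4 + ((-23 - d) + 26) = 4 + (3 - d) = 7 - d)
4989 - q(218) = 4989 - (7 - 1*218) = 4989 - (7 - 218) = 4989 - 1*(-211) = 4989 + 211 = 5200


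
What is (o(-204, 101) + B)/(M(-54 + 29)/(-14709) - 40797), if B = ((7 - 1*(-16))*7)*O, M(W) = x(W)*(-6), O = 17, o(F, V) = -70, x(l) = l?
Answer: -13076301/200027741 ≈ -0.065372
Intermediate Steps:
M(W) = -6*W (M(W) = W*(-6) = -6*W)
B = 2737 (B = ((7 - 1*(-16))*7)*17 = ((7 + 16)*7)*17 = (23*7)*17 = 161*17 = 2737)
(o(-204, 101) + B)/(M(-54 + 29)/(-14709) - 40797) = (-70 + 2737)/(-6*(-54 + 29)/(-14709) - 40797) = 2667/(-6*(-25)*(-1/14709) - 40797) = 2667/(150*(-1/14709) - 40797) = 2667/(-50/4903 - 40797) = 2667/(-200027741/4903) = 2667*(-4903/200027741) = -13076301/200027741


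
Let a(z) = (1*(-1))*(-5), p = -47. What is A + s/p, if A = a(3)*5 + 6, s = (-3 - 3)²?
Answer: 1421/47 ≈ 30.234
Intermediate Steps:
a(z) = 5 (a(z) = -1*(-5) = 5)
s = 36 (s = (-6)² = 36)
A = 31 (A = 5*5 + 6 = 25 + 6 = 31)
A + s/p = 31 + 36/(-47) = 31 + 36*(-1/47) = 31 - 36/47 = 1421/47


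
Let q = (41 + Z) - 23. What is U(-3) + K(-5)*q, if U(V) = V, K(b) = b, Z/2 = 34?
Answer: -433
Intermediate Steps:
Z = 68 (Z = 2*34 = 68)
q = 86 (q = (41 + 68) - 23 = 109 - 23 = 86)
U(-3) + K(-5)*q = -3 - 5*86 = -3 - 430 = -433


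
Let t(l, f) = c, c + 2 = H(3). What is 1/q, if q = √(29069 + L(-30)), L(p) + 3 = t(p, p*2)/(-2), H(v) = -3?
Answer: √116274/58137 ≈ 0.0058653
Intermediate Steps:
c = -5 (c = -2 - 3 = -5)
t(l, f) = -5
L(p) = -½ (L(p) = -3 - 5/(-2) = -3 - 5*(-½) = -3 + 5/2 = -½)
q = √116274/2 (q = √(29069 - ½) = √(58137/2) = √116274/2 ≈ 170.49)
1/q = 1/(√116274/2) = √116274/58137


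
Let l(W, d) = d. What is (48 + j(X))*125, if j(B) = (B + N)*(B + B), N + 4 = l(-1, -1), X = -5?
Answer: 18500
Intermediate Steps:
N = -5 (N = -4 - 1 = -5)
j(B) = 2*B*(-5 + B) (j(B) = (B - 5)*(B + B) = (-5 + B)*(2*B) = 2*B*(-5 + B))
(48 + j(X))*125 = (48 + 2*(-5)*(-5 - 5))*125 = (48 + 2*(-5)*(-10))*125 = (48 + 100)*125 = 148*125 = 18500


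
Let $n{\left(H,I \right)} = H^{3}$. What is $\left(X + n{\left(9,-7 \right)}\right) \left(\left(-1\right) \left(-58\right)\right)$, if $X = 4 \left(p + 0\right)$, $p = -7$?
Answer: $40658$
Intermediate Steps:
$X = -28$ ($X = 4 \left(-7 + 0\right) = 4 \left(-7\right) = -28$)
$\left(X + n{\left(9,-7 \right)}\right) \left(\left(-1\right) \left(-58\right)\right) = \left(-28 + 9^{3}\right) \left(\left(-1\right) \left(-58\right)\right) = \left(-28 + 729\right) 58 = 701 \cdot 58 = 40658$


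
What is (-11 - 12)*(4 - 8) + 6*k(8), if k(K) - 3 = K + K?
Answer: 206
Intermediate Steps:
k(K) = 3 + 2*K (k(K) = 3 + (K + K) = 3 + 2*K)
(-11 - 12)*(4 - 8) + 6*k(8) = (-11 - 12)*(4 - 8) + 6*(3 + 2*8) = -23*(-4) + 6*(3 + 16) = 92 + 6*19 = 92 + 114 = 206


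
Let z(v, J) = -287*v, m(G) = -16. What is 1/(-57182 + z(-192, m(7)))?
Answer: -1/2078 ≈ -0.00048123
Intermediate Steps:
1/(-57182 + z(-192, m(7))) = 1/(-57182 - 287*(-192)) = 1/(-57182 + 55104) = 1/(-2078) = -1/2078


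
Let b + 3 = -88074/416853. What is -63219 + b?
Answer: -976087720/15439 ≈ -63222.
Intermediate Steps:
b = -49579/15439 (b = -3 - 88074/416853 = -3 - 88074*1/416853 = -3 - 3262/15439 = -49579/15439 ≈ -3.2113)
-63219 + b = -63219 - 49579/15439 = -976087720/15439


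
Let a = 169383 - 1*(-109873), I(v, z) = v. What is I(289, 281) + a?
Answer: 279545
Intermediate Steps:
a = 279256 (a = 169383 + 109873 = 279256)
I(289, 281) + a = 289 + 279256 = 279545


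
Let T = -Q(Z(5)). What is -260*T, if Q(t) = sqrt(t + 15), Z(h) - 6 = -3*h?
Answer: 260*sqrt(6) ≈ 636.87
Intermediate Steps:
Z(h) = 6 - 3*h
Q(t) = sqrt(15 + t)
T = -sqrt(6) (T = -sqrt(15 + (6 - 3*5)) = -sqrt(15 + (6 - 15)) = -sqrt(15 - 9) = -sqrt(6) ≈ -2.4495)
-260*T = -(-260)*sqrt(6) = 260*sqrt(6)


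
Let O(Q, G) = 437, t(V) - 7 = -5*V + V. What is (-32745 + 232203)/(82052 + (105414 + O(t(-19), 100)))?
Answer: 199458/187903 ≈ 1.0615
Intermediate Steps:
t(V) = 7 - 4*V (t(V) = 7 + (-5*V + V) = 7 - 4*V)
(-32745 + 232203)/(82052 + (105414 + O(t(-19), 100))) = (-32745 + 232203)/(82052 + (105414 + 437)) = 199458/(82052 + 105851) = 199458/187903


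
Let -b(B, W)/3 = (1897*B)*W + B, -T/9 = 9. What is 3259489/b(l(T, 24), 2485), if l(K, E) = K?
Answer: 3259489/1145513178 ≈ 0.0028454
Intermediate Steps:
T = -81 (T = -9*9 = -81)
b(B, W) = -3*B - 5691*B*W (b(B, W) = -3*((1897*B)*W + B) = -3*(1897*B*W + B) = -3*(B + 1897*B*W) = -3*B - 5691*B*W)
3259489/b(l(T, 24), 2485) = 3259489/((-3*(-81)*(1 + 1897*2485))) = 3259489/((-3*(-81)*(1 + 4714045))) = 3259489/((-3*(-81)*4714046)) = 3259489/1145513178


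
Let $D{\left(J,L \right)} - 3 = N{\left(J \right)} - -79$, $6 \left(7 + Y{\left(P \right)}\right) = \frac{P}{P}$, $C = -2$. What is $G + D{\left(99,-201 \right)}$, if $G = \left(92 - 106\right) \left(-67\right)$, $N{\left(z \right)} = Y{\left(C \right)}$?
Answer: $\frac{6079}{6} \approx 1013.2$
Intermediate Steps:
$Y{\left(P \right)} = - \frac{41}{6}$ ($Y{\left(P \right)} = -7 + \frac{P \frac{1}{P}}{6} = -7 + \frac{1}{6} \cdot 1 = -7 + \frac{1}{6} = - \frac{41}{6}$)
$N{\left(z \right)} = - \frac{41}{6}$
$G = 938$ ($G = \left(-14\right) \left(-67\right) = 938$)
$D{\left(J,L \right)} = \frac{451}{6}$ ($D{\left(J,L \right)} = 3 - - \frac{433}{6} = 3 + \left(- \frac{41}{6} + 79\right) = 3 + \frac{433}{6} = \frac{451}{6}$)
$G + D{\left(99,-201 \right)} = 938 + \frac{451}{6} = \frac{6079}{6}$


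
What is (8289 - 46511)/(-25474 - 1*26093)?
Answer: 38222/51567 ≈ 0.74121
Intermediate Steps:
(8289 - 46511)/(-25474 - 1*26093) = -38222/(-25474 - 26093) = -38222/(-51567) = -38222*(-1/51567) = 38222/51567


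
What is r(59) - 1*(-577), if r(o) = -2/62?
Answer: 17886/31 ≈ 576.97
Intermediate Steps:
r(o) = -1/31 (r(o) = -2*1/62 = -1/31)
r(59) - 1*(-577) = -1/31 - 1*(-577) = -1/31 + 577 = 17886/31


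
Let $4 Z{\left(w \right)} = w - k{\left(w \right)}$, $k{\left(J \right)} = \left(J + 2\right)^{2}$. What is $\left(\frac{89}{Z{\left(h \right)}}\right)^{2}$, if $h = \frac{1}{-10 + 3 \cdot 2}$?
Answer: $\frac{32444416}{2809} \approx 11550.0$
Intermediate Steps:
$k{\left(J \right)} = \left(2 + J\right)^{2}$
$h = - \frac{1}{4}$ ($h = \frac{1}{-10 + 6} = \frac{1}{-4} = - \frac{1}{4} \approx -0.25$)
$Z{\left(w \right)} = - \frac{\left(2 + w\right)^{2}}{4} + \frac{w}{4}$ ($Z{\left(w \right)} = \frac{w - \left(2 + w\right)^{2}}{4} = - \frac{\left(2 + w\right)^{2}}{4} + \frac{w}{4}$)
$\left(\frac{89}{Z{\left(h \right)}}\right)^{2} = \left(\frac{89}{- \frac{\left(2 - \frac{1}{4}\right)^{2}}{4} + \frac{1}{4} \left(- \frac{1}{4}\right)}\right)^{2} = \left(\frac{89}{- \frac{\left(\frac{7}{4}\right)^{2}}{4} - \frac{1}{16}}\right)^{2} = \left(\frac{89}{\left(- \frac{1}{4}\right) \frac{49}{16} - \frac{1}{16}}\right)^{2} = \left(\frac{89}{- \frac{49}{64} - \frac{1}{16}}\right)^{2} = \left(\frac{89}{- \frac{53}{64}}\right)^{2} = \left(89 \left(- \frac{64}{53}\right)\right)^{2} = \left(- \frac{5696}{53}\right)^{2} = \frac{32444416}{2809}$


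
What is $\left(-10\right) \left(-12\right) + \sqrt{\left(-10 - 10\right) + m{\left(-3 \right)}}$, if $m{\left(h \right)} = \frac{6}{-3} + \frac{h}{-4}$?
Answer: $120 + \frac{i \sqrt{85}}{2} \approx 120.0 + 4.6098 i$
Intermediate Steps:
$m{\left(h \right)} = -2 - \frac{h}{4}$ ($m{\left(h \right)} = 6 \left(- \frac{1}{3}\right) + h \left(- \frac{1}{4}\right) = -2 - \frac{h}{4}$)
$\left(-10\right) \left(-12\right) + \sqrt{\left(-10 - 10\right) + m{\left(-3 \right)}} = \left(-10\right) \left(-12\right) + \sqrt{\left(-10 - 10\right) - \frac{5}{4}} = 120 + \sqrt{-20 + \left(-2 + \frac{3}{4}\right)} = 120 + \sqrt{-20 - \frac{5}{4}} = 120 + \sqrt{- \frac{85}{4}} = 120 + \frac{i \sqrt{85}}{2}$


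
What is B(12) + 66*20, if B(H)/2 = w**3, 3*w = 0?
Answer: 1320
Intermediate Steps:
w = 0 (w = (1/3)*0 = 0)
B(H) = 0 (B(H) = 2*0**3 = 2*0 = 0)
B(12) + 66*20 = 0 + 66*20 = 0 + 1320 = 1320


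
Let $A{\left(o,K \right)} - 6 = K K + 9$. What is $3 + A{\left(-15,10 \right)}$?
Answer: $118$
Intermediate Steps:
$A{\left(o,K \right)} = 15 + K^{2}$ ($A{\left(o,K \right)} = 6 + \left(K K + 9\right) = 6 + \left(K^{2} + 9\right) = 6 + \left(9 + K^{2}\right) = 15 + K^{2}$)
$3 + A{\left(-15,10 \right)} = 3 + \left(15 + 10^{2}\right) = 3 + \left(15 + 100\right) = 3 + 115 = 118$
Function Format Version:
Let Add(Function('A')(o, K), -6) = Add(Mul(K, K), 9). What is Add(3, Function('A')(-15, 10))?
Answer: 118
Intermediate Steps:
Function('A')(o, K) = Add(15, Pow(K, 2)) (Function('A')(o, K) = Add(6, Add(Mul(K, K), 9)) = Add(6, Add(Pow(K, 2), 9)) = Add(6, Add(9, Pow(K, 2))) = Add(15, Pow(K, 2)))
Add(3, Function('A')(-15, 10)) = Add(3, Add(15, Pow(10, 2))) = Add(3, Add(15, 100)) = Add(3, 115) = 118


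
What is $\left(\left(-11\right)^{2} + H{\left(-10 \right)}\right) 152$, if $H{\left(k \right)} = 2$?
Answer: $18696$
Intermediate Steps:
$\left(\left(-11\right)^{2} + H{\left(-10 \right)}\right) 152 = \left(\left(-11\right)^{2} + 2\right) 152 = \left(121 + 2\right) 152 = 123 \cdot 152 = 18696$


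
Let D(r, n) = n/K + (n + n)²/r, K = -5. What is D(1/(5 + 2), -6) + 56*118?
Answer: 38086/5 ≈ 7617.2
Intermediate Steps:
D(r, n) = -n/5 + 4*n²/r (D(r, n) = n/(-5) + (n + n)²/r = n*(-⅕) + (2*n)²/r = -n/5 + (4*n²)/r = -n/5 + 4*n²/r)
D(1/(5 + 2), -6) + 56*118 = (⅕)*(-6)*(-1/(5 + 2) + 20*(-6))/1/(5 + 2) + 56*118 = (⅕)*(-6)*(-1/7 - 120)/1/7 + 6608 = (⅕)*(-6)*(-1*⅐ - 120)/(⅐) + 6608 = (⅕)*(-6)*7*(-⅐ - 120) + 6608 = (⅕)*(-6)*7*(-841/7) + 6608 = 5046/5 + 6608 = 38086/5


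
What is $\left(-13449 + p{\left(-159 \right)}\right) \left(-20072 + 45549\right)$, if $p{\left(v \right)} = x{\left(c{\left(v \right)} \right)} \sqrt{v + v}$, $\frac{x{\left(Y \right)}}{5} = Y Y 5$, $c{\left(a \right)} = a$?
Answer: $-342640173 + 16102100925 i \sqrt{318} \approx -3.4264 \cdot 10^{8} + 2.8714 \cdot 10^{11} i$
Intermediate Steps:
$x{\left(Y \right)} = 25 Y^{2}$ ($x{\left(Y \right)} = 5 Y Y 5 = 5 Y^{2} \cdot 5 = 5 \cdot 5 Y^{2} = 25 Y^{2}$)
$p{\left(v \right)} = 25 \sqrt{2} v^{\frac{5}{2}}$ ($p{\left(v \right)} = 25 v^{2} \sqrt{v + v} = 25 v^{2} \sqrt{2 v} = 25 v^{2} \sqrt{2} \sqrt{v} = 25 \sqrt{2} v^{\frac{5}{2}}$)
$\left(-13449 + p{\left(-159 \right)}\right) \left(-20072 + 45549\right) = \left(-13449 + 25 \sqrt{2} \left(-159\right)^{\frac{5}{2}}\right) \left(-20072 + 45549\right) = \left(-13449 + 25 \sqrt{2} \cdot 25281 i \sqrt{159}\right) 25477 = \left(-13449 + 632025 i \sqrt{318}\right) 25477 = -342640173 + 16102100925 i \sqrt{318}$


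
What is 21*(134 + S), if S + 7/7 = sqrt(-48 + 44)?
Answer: 2793 + 42*I ≈ 2793.0 + 42.0*I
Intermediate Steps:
S = -1 + 2*I (S = -1 + sqrt(-48 + 44) = -1 + sqrt(-4) = -1 + 2*I ≈ -1.0 + 2.0*I)
21*(134 + S) = 21*(134 + (-1 + 2*I)) = 21*(133 + 2*I) = 2793 + 42*I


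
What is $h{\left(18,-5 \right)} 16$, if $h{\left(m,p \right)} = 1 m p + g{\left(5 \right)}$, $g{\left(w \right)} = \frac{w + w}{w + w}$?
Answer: $-1424$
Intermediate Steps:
$g{\left(w \right)} = 1$ ($g{\left(w \right)} = \frac{2 w}{2 w} = 2 w \frac{1}{2 w} = 1$)
$h{\left(m,p \right)} = 1 + m p$ ($h{\left(m,p \right)} = 1 m p + 1 = m p + 1 = 1 + m p$)
$h{\left(18,-5 \right)} 16 = \left(1 + 18 \left(-5\right)\right) 16 = \left(1 - 90\right) 16 = \left(-89\right) 16 = -1424$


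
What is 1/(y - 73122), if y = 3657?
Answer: -1/69465 ≈ -1.4396e-5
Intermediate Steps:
1/(y - 73122) = 1/(3657 - 73122) = 1/(-69465) = -1/69465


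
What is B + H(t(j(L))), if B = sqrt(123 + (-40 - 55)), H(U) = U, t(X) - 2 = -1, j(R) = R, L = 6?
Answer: 1 + 2*sqrt(7) ≈ 6.2915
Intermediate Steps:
t(X) = 1 (t(X) = 2 - 1 = 1)
B = 2*sqrt(7) (B = sqrt(123 - 95) = sqrt(28) = 2*sqrt(7) ≈ 5.2915)
B + H(t(j(L))) = 2*sqrt(7) + 1 = 1 + 2*sqrt(7)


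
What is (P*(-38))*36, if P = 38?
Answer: -51984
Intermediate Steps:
(P*(-38))*36 = (38*(-38))*36 = -1444*36 = -51984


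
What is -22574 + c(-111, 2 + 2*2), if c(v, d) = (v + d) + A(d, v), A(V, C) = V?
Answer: -22673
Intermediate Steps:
c(v, d) = v + 2*d (c(v, d) = (v + d) + d = (d + v) + d = v + 2*d)
-22574 + c(-111, 2 + 2*2) = -22574 + (-111 + 2*(2 + 2*2)) = -22574 + (-111 + 2*(2 + 4)) = -22574 + (-111 + 2*6) = -22574 + (-111 + 12) = -22574 - 99 = -22673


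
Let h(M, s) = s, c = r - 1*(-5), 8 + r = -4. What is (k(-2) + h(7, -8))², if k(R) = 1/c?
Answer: 3249/49 ≈ 66.306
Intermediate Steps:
r = -12 (r = -8 - 4 = -12)
c = -7 (c = -12 - 1*(-5) = -12 + 5 = -7)
k(R) = -⅐ (k(R) = 1/(-7) = -⅐)
(k(-2) + h(7, -8))² = (-⅐ - 8)² = (-57/7)² = 3249/49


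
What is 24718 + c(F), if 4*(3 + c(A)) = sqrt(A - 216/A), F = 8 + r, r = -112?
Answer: 24715 + 5*I*sqrt(689)/52 ≈ 24715.0 + 2.5239*I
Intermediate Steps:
F = -104 (F = 8 - 112 = -104)
c(A) = -3 + sqrt(A - 216/A)/4
24718 + c(F) = 24718 + (-3 + sqrt(-104 - 216/(-104))/4) = 24718 + (-3 + sqrt(-104 - 216*(-1/104))/4) = 24718 + (-3 + sqrt(-104 + 27/13)/4) = 24718 + (-3 + sqrt(-1325/13)/4) = 24718 + (-3 + (5*I*sqrt(689)/13)/4) = 24718 + (-3 + 5*I*sqrt(689)/52) = 24715 + 5*I*sqrt(689)/52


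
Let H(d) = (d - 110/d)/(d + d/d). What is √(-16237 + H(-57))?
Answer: I*√41356641270/1596 ≈ 127.42*I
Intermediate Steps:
H(d) = (d - 110/d)/(1 + d) (H(d) = (d - 110/d)/(d + 1) = (d - 110/d)/(1 + d))
√(-16237 + H(-57)) = √(-16237 + (-110 + (-57)²)/((-57)*(1 - 57))) = √(-16237 - 1/57*(-110 + 3249)/(-56)) = √(-16237 - 1/57*(-1/56)*3139) = √(-16237 + 3139/3192) = √(-51825365/3192) = I*√41356641270/1596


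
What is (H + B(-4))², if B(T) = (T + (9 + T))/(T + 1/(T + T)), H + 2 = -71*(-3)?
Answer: 48372025/1089 ≈ 44419.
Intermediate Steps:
H = 211 (H = -2 - 71*(-3) = -2 + 213 = 211)
B(T) = (9 + 2*T)/(T + 1/(2*T))
(H + B(-4))² = (211 + 2*(-4)*(9 + 2*(-4))/(1 + 2*(-4)²))² = (211 + 2*(-4)*(9 - 8)/(1 + 2*16))² = (211 + 2*(-4)*1/(1 + 32))² = (211 + 2*(-4)*1/33)² = (211 + 2*(-4)*(1/33)*1)² = (211 - 8/33)² = (6955/33)² = 48372025/1089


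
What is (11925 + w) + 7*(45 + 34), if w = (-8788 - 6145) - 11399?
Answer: -13854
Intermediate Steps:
w = -26332 (w = -14933 - 11399 = -26332)
(11925 + w) + 7*(45 + 34) = (11925 - 26332) + 7*(45 + 34) = -14407 + 7*79 = -14407 + 553 = -13854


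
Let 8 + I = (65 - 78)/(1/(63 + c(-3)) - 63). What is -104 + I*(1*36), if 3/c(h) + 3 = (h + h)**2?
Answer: -16809920/43711 ≈ -384.57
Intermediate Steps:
c(h) = 3/(-3 + 4*h**2) (c(h) = 3/(-3 + (h + h)**2) = 3/(-3 + (2*h)**2) = 3/(-3 + 4*h**2))
I = -340666/43711 (I = -8 + (65 - 78)/(1/(63 + 3/(-3 + 4*(-3)**2)) - 63) = -8 - 13/(1/(63 + 3/(-3 + 4*9)) - 63) = -8 - 13/(1/(63 + 3/(-3 + 36)) - 63) = -8 - 13/(1/(63 + 3/33) - 63) = -8 - 13/(1/(63 + 3*(1/33)) - 63) = -8 - 13/(1/(63 + 1/11) - 63) = -8 - 13/(1/(694/11) - 63) = -8 - 13/(11/694 - 63) = -8 - 13/(-43711/694) = -8 - 13*(-694/43711) = -8 + 9022/43711 = -340666/43711 ≈ -7.7936)
-104 + I*(1*36) = -104 - 340666*36/43711 = -104 - 340666/43711*36 = -104 - 12263976/43711 = -16809920/43711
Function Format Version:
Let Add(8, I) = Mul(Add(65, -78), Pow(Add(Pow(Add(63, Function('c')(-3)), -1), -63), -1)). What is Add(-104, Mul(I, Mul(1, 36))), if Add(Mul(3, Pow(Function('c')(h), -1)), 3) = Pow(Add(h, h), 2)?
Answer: Rational(-16809920, 43711) ≈ -384.57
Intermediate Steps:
Function('c')(h) = Mul(3, Pow(Add(-3, Mul(4, Pow(h, 2))), -1)) (Function('c')(h) = Mul(3, Pow(Add(-3, Pow(Add(h, h), 2)), -1)) = Mul(3, Pow(Add(-3, Pow(Mul(2, h), 2)), -1)) = Mul(3, Pow(Add(-3, Mul(4, Pow(h, 2))), -1)))
I = Rational(-340666, 43711) (I = Add(-8, Mul(Add(65, -78), Pow(Add(Pow(Add(63, Mul(3, Pow(Add(-3, Mul(4, Pow(-3, 2))), -1))), -1), -63), -1))) = Add(-8, Mul(-13, Pow(Add(Pow(Add(63, Mul(3, Pow(Add(-3, Mul(4, 9)), -1))), -1), -63), -1))) = Add(-8, Mul(-13, Pow(Add(Pow(Add(63, Mul(3, Pow(Add(-3, 36), -1))), -1), -63), -1))) = Add(-8, Mul(-13, Pow(Add(Pow(Add(63, Mul(3, Pow(33, -1))), -1), -63), -1))) = Add(-8, Mul(-13, Pow(Add(Pow(Add(63, Mul(3, Rational(1, 33))), -1), -63), -1))) = Add(-8, Mul(-13, Pow(Add(Pow(Add(63, Rational(1, 11)), -1), -63), -1))) = Add(-8, Mul(-13, Pow(Add(Pow(Rational(694, 11), -1), -63), -1))) = Add(-8, Mul(-13, Pow(Add(Rational(11, 694), -63), -1))) = Add(-8, Mul(-13, Pow(Rational(-43711, 694), -1))) = Add(-8, Mul(-13, Rational(-694, 43711))) = Add(-8, Rational(9022, 43711)) = Rational(-340666, 43711) ≈ -7.7936)
Add(-104, Mul(I, Mul(1, 36))) = Add(-104, Mul(Rational(-340666, 43711), Mul(1, 36))) = Add(-104, Mul(Rational(-340666, 43711), 36)) = Add(-104, Rational(-12263976, 43711)) = Rational(-16809920, 43711)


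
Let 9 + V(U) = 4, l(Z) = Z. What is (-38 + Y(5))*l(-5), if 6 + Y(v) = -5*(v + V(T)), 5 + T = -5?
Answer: 220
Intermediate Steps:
T = -10 (T = -5 - 5 = -10)
V(U) = -5 (V(U) = -9 + 4 = -5)
Y(v) = 19 - 5*v (Y(v) = -6 - 5*(v - 5) = -6 - 5*(-5 + v) = -6 + (25 - 5*v) = 19 - 5*v)
(-38 + Y(5))*l(-5) = (-38 + (19 - 5*5))*(-5) = (-38 + (19 - 25))*(-5) = (-38 - 6)*(-5) = -44*(-5) = 220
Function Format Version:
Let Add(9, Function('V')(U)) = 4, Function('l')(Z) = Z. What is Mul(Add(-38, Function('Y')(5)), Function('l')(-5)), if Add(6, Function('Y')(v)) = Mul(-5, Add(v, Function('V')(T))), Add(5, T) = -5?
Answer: 220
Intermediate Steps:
T = -10 (T = Add(-5, -5) = -10)
Function('V')(U) = -5 (Function('V')(U) = Add(-9, 4) = -5)
Function('Y')(v) = Add(19, Mul(-5, v)) (Function('Y')(v) = Add(-6, Mul(-5, Add(v, -5))) = Add(-6, Mul(-5, Add(-5, v))) = Add(-6, Add(25, Mul(-5, v))) = Add(19, Mul(-5, v)))
Mul(Add(-38, Function('Y')(5)), Function('l')(-5)) = Mul(Add(-38, Add(19, Mul(-5, 5))), -5) = Mul(Add(-38, Add(19, -25)), -5) = Mul(Add(-38, -6), -5) = Mul(-44, -5) = 220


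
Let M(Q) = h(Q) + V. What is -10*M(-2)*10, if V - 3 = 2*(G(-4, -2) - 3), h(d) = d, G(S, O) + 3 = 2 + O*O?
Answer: -100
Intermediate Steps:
G(S, O) = -1 + O² (G(S, O) = -3 + (2 + O*O) = -3 + (2 + O²) = -1 + O²)
V = 3 (V = 3 + 2*((-1 + (-2)²) - 3) = 3 + 2*((-1 + 4) - 3) = 3 + 2*(3 - 3) = 3 + 2*0 = 3 + 0 = 3)
M(Q) = 3 + Q (M(Q) = Q + 3 = 3 + Q)
-10*M(-2)*10 = -10*(3 - 2)*10 = -10*1*10 = -10*10 = -100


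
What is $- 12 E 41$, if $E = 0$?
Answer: $0$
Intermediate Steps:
$- 12 E 41 = \left(-12\right) 0 \cdot 41 = 0 \cdot 41 = 0$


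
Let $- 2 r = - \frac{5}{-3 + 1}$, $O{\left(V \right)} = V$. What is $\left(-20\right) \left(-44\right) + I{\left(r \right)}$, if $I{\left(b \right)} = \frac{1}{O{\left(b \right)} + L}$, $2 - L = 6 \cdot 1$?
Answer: $\frac{18476}{21} \approx 879.81$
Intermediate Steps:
$L = -4$ ($L = 2 - 6 \cdot 1 = 2 - 6 = -4$)
$r = - \frac{5}{4}$ ($r = - \frac{\left(-5\right) \frac{1}{-3 + 1}}{2} = - \frac{\left(-5\right) \frac{1}{-2}}{2} = - \frac{\left(-5\right) \left(- \frac{1}{2}\right)}{2} = \left(- \frac{1}{2}\right) \frac{5}{2} = - \frac{5}{4} \approx -1.25$)
$I{\left(b \right)} = \frac{1}{-4 + b}$ ($I{\left(b \right)} = \frac{1}{b - 4} = \frac{1}{-4 + b}$)
$\left(-20\right) \left(-44\right) + I{\left(r \right)} = \left(-20\right) \left(-44\right) + \frac{1}{-4 - \frac{5}{4}} = 880 + \frac{1}{- \frac{21}{4}} = 880 - \frac{4}{21} = \frac{18476}{21}$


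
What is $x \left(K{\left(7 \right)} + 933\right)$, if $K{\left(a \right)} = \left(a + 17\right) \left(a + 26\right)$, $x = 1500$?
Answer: $2587500$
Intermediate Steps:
$K{\left(a \right)} = \left(17 + a\right) \left(26 + a\right)$
$x \left(K{\left(7 \right)} + 933\right) = 1500 \left(\left(442 + 7^{2} + 43 \cdot 7\right) + 933\right) = 1500 \left(\left(442 + 49 + 301\right) + 933\right) = 1500 \left(792 + 933\right) = 1500 \cdot 1725 = 2587500$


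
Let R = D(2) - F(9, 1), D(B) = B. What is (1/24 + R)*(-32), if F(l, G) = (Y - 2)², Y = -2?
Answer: 1340/3 ≈ 446.67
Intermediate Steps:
F(l, G) = 16 (F(l, G) = (-2 - 2)² = (-4)² = 16)
R = -14 (R = 2 - 1*16 = 2 - 16 = -14)
(1/24 + R)*(-32) = (1/24 - 14)*(-32) = -335/24*(-32) = 1340/3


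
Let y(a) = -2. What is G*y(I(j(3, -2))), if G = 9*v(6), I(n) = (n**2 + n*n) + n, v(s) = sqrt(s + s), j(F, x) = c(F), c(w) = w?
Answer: -36*sqrt(3) ≈ -62.354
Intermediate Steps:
j(F, x) = F
v(s) = sqrt(2)*sqrt(s) (v(s) = sqrt(2*s) = sqrt(2)*sqrt(s))
I(n) = n + 2*n**2 (I(n) = (n**2 + n**2) + n = 2*n**2 + n = n + 2*n**2)
G = 18*sqrt(3) (G = 9*(sqrt(2)*sqrt(6)) = 9*(2*sqrt(3)) = 18*sqrt(3) ≈ 31.177)
G*y(I(j(3, -2))) = (18*sqrt(3))*(-2) = -36*sqrt(3)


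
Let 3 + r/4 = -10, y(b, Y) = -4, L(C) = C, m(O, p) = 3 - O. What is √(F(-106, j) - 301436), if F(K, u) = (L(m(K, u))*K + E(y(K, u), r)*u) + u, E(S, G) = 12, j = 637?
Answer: I*√304709 ≈ 552.0*I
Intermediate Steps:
r = -52 (r = -12 + 4*(-10) = -12 - 40 = -52)
F(K, u) = 13*u + K*(3 - K) (F(K, u) = ((3 - K)*K + 12*u) + u = (K*(3 - K) + 12*u) + u = (12*u + K*(3 - K)) + u = 13*u + K*(3 - K))
√(F(-106, j) - 301436) = √((13*637 - 1*(-106)*(-3 - 106)) - 301436) = √((8281 - 1*(-106)*(-109)) - 301436) = √((8281 - 11554) - 301436) = √(-3273 - 301436) = √(-304709) = I*√304709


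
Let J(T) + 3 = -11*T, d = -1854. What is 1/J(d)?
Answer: 1/20391 ≈ 4.9041e-5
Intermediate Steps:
J(T) = -3 - 11*T
1/J(d) = 1/(-3 - 11*(-1854)) = 1/(-3 + 20394) = 1/20391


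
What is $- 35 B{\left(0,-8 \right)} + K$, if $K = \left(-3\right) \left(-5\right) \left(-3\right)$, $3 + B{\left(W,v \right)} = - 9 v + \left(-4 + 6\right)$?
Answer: $-2530$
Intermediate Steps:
$B{\left(W,v \right)} = -1 - 9 v$ ($B{\left(W,v \right)} = -3 - \left(-2 + 9 v\right) = -1 - 9 v$)
$K = -45$ ($K = 15 \left(-3\right) = -45$)
$- 35 B{\left(0,-8 \right)} + K = - 35 \left(-1 - -72\right) - 45 = - 35 \left(-1 + 72\right) - 45 = \left(-35\right) 71 - 45 = -2485 - 45 = -2530$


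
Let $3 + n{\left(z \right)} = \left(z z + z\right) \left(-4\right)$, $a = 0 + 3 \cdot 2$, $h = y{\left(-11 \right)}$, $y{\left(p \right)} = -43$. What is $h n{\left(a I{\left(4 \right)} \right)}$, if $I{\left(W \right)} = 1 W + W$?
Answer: $404673$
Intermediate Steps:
$I{\left(W \right)} = 2 W$ ($I{\left(W \right)} = W + W = 2 W$)
$h = -43$
$a = 6$ ($a = 0 + 6 = 6$)
$n{\left(z \right)} = -3 - 4 z - 4 z^{2}$ ($n{\left(z \right)} = -3 + \left(z z + z\right) \left(-4\right) = -3 + \left(z^{2} + z\right) \left(-4\right) = -3 + \left(z + z^{2}\right) \left(-4\right) = -3 - \left(4 z + 4 z^{2}\right) = -3 - 4 z - 4 z^{2}$)
$h n{\left(a I{\left(4 \right)} \right)} = - 43 \left(-3 - 4 \cdot 6 \cdot 2 \cdot 4 - 4 \left(6 \cdot 2 \cdot 4\right)^{2}\right) = - 43 \left(-3 - 4 \cdot 6 \cdot 8 - 4 \left(6 \cdot 8\right)^{2}\right) = - 43 \left(-3 - 192 - 4 \cdot 48^{2}\right) = - 43 \left(-3 - 192 - 9216\right) = \left(-43\right) \left(-9411\right) = 404673$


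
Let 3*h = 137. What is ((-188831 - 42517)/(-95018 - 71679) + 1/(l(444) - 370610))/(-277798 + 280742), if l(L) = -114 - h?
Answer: 257329962441/545872280010112 ≈ 0.00047141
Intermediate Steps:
h = 137/3 (h = (⅓)*137 = 137/3 ≈ 45.667)
l(L) = -479/3 (l(L) = -114 - 1*137/3 = -114 - 137/3 = -479/3)
((-188831 - 42517)/(-95018 - 71679) + 1/(l(444) - 370610))/(-277798 + 280742) = ((-188831 - 42517)/(-95018 - 71679) + 1/(-479/3 - 370610))/(-277798 + 280742) = (-231348/(-166697) + 1/(-1112309/3))/2944 = (-231348*(-1/166697) - 3/1112309)*(1/2944) = (231348/166697 - 3/1112309)*(1/2944) = (257329962441/185418573373)*(1/2944) = 257329962441/545872280010112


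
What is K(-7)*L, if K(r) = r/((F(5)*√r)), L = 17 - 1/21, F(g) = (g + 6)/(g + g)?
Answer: 3560*I*√7/231 ≈ 40.774*I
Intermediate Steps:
F(g) = (6 + g)/(2*g) (F(g) = (6 + g)/((2*g)) = (6 + g)*(1/(2*g)) = (6 + g)/(2*g))
L = 356/21 (L = 17 - 1*1/21 = 17 - 1/21 = 356/21 ≈ 16.952)
K(r) = 10*√r/11 (K(r) = r/((((½)*(6 + 5)/5)*√r)) = r/((((½)*(⅕)*11)*√r)) = r/((11*√r/10)) = r*(10/(11*√r)) = 10*√r/11)
K(-7)*L = (10*√(-7)/11)*(356/21) = (10*(I*√7)/11)*(356/21) = (10*I*√7/11)*(356/21) = 3560*I*√7/231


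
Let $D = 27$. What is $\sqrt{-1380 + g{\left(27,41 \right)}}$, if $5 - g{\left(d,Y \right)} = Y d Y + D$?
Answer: $i \sqrt{46789} \approx 216.31 i$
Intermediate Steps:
$g{\left(d,Y \right)} = -22 - d Y^{2}$ ($g{\left(d,Y \right)} = 5 - \left(Y d Y + 27\right) = 5 - \left(d Y^{2} + 27\right) = 5 - \left(27 + d Y^{2}\right) = -22 - d Y^{2}$)
$\sqrt{-1380 + g{\left(27,41 \right)}} = \sqrt{-1380 - \left(22 + 27 \cdot 41^{2}\right)} = \sqrt{-1380 - \left(22 + 27 \cdot 1681\right)} = \sqrt{-1380 - 45409} = \sqrt{-46789} = i \sqrt{46789}$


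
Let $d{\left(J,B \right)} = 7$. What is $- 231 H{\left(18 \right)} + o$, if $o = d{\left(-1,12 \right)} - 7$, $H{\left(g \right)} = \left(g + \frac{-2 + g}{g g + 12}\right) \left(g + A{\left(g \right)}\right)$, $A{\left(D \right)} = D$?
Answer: $-150084$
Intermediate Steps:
$H{\left(g \right)} = 2 g \left(g + \frac{-2 + g}{12 + g^{2}}\right)$ ($H{\left(g \right)} = \left(g + \frac{-2 + g}{g g + 12}\right) \left(g + g\right) = \left(g + \frac{-2 + g}{g^{2} + 12}\right) 2 g = \left(g + \frac{-2 + g}{12 + g^{2}}\right) 2 g = 2 g \left(g + \frac{-2 + g}{12 + g^{2}}\right)$)
$o = 0$ ($o = 7 - 7 = 0$)
$- 231 H{\left(18 \right)} + o = - 231 \cdot 2 \cdot 18 \frac{1}{12 + 18^{2}} \left(-2 + 18^{3} + 13 \cdot 18\right) + 0 = - 231 \cdot 2 \cdot 18 \frac{1}{12 + 324} \left(-2 + 5832 + 234\right) + 0 = - 231 \cdot 2 \cdot 18 \cdot \frac{1}{336} \cdot 6064 + 0 = \left(-231\right) \frac{4548}{7} + 0 = -150084 + 0 = -150084$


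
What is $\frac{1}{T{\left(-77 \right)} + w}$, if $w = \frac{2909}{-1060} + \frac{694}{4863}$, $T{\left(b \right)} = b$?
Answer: $- \frac{5154780}{410328887} \approx -0.012563$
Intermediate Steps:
$w = - \frac{13410827}{5154780}$ ($w = 2909 \left(- \frac{1}{1060}\right) + 694 \cdot \frac{1}{4863} = - \frac{2909}{1060} + \frac{694}{4863} = - \frac{13410827}{5154780} \approx -2.6016$)
$\frac{1}{T{\left(-77 \right)} + w} = \frac{1}{-77 - \frac{13410827}{5154780}} = \frac{1}{- \frac{410328887}{5154780}} = - \frac{5154780}{410328887}$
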